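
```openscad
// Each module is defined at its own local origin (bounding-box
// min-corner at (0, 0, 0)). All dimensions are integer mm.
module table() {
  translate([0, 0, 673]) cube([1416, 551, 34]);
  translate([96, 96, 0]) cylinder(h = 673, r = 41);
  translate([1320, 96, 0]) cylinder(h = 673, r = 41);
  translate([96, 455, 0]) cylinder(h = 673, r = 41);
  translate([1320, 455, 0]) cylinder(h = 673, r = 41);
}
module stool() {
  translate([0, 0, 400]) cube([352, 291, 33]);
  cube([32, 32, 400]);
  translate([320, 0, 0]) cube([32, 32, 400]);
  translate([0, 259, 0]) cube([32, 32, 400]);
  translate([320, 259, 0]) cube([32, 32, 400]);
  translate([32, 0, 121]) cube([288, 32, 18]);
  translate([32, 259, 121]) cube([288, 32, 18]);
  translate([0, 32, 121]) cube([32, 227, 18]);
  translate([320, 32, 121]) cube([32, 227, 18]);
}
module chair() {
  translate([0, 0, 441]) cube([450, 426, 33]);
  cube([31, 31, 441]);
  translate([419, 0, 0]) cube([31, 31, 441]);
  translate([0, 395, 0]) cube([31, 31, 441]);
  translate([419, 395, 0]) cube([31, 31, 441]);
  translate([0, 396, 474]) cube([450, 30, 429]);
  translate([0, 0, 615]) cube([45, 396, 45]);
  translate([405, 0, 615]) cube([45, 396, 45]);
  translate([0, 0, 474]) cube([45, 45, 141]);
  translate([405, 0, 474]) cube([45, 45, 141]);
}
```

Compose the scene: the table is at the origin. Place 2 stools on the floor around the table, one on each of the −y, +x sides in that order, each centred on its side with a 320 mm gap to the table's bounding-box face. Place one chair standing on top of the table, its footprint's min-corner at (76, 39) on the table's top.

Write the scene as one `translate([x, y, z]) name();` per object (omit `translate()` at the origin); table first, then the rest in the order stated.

table();
translate([532, -611, 0]) stool();
translate([1736, 130, 0]) stool();
translate([76, 39, 707]) chair();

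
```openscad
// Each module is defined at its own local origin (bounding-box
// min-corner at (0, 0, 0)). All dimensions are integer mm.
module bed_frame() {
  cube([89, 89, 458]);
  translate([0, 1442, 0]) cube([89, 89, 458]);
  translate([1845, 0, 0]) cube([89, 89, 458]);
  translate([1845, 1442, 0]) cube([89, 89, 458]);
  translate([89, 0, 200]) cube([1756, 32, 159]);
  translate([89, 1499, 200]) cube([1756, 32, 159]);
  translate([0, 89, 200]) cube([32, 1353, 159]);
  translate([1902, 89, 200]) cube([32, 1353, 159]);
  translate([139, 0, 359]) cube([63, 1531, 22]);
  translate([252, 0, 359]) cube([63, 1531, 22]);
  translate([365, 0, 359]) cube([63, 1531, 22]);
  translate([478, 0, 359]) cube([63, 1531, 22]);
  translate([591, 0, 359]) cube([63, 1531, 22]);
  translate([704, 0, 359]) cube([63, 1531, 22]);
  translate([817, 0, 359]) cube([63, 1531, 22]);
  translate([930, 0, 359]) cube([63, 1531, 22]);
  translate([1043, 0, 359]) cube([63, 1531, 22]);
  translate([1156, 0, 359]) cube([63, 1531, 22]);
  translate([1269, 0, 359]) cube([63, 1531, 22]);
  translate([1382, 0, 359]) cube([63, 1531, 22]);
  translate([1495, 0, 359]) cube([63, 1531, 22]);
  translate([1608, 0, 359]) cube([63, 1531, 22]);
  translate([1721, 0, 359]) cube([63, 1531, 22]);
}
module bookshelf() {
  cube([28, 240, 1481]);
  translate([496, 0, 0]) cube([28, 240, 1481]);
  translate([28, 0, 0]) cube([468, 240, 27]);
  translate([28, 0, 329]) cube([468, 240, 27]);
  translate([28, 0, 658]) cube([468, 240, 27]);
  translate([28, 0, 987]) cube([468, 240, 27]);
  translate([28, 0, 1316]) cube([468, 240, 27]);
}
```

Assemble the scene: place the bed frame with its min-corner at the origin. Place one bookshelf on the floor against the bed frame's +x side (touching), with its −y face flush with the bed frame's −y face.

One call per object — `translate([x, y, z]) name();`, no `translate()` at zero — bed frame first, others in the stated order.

bed_frame();
translate([1934, 0, 0]) bookshelf();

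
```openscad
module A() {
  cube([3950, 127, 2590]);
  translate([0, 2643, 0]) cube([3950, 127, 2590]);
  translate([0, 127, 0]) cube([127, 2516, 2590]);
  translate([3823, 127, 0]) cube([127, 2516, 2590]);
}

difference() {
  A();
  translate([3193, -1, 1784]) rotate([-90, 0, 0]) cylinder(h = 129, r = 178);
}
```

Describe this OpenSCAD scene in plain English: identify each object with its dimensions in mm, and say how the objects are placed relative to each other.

A is a box-shaped house frame (walls only): outside footprint 3950×2770 mm, wall height 2590 mm, wall thickness 127 mm. The two y-facing walls run the full x-width; the two x-facing walls fit between the inner faces of the y-facing walls.

The house frame has a circular hole of radius 178 mm through its front wall, centred at (x = 3193, z = 1784).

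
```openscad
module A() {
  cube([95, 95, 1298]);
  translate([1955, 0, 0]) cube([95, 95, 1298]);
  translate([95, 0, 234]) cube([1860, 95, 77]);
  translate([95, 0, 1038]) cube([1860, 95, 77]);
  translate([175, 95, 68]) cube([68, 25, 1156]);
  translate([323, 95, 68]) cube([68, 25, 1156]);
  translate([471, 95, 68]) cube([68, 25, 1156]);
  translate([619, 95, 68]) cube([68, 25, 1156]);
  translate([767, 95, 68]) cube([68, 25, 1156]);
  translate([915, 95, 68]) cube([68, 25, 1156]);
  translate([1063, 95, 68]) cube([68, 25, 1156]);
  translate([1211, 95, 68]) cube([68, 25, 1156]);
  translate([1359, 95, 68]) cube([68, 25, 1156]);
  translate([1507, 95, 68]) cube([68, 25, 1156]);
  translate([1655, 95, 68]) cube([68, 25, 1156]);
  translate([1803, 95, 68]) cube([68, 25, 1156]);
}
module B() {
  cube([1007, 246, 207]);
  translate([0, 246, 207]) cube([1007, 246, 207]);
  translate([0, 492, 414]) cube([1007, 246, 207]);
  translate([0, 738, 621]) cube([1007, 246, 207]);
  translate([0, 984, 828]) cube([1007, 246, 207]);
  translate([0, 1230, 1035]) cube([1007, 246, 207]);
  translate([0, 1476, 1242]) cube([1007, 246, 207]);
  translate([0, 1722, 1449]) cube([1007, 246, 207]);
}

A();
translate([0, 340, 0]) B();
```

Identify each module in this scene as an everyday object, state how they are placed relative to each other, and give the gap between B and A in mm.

A is a fence section. B is a staircase. The staircase is on the floor beside the fence section on its +y side. The gap between the staircase and the fence section is 220 mm.

The staircase's nearest face is 220 mm from the fence section's +y face.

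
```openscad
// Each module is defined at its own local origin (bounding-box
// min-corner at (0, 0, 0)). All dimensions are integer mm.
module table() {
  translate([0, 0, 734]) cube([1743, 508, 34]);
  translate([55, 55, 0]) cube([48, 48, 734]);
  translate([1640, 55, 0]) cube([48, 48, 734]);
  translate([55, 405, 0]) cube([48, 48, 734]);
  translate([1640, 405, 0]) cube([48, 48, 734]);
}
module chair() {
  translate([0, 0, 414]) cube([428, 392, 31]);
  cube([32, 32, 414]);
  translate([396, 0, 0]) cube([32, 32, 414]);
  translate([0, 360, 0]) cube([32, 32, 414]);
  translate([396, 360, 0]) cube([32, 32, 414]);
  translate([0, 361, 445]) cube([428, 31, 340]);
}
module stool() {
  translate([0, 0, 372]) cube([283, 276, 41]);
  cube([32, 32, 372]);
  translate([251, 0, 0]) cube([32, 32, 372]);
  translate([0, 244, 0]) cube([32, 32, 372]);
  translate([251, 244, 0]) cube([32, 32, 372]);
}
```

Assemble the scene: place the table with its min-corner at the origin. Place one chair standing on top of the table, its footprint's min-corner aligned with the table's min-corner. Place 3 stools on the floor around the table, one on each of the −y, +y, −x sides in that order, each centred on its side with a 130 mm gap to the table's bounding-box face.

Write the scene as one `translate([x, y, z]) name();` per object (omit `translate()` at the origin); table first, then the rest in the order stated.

table();
translate([0, 0, 768]) chair();
translate([730, -406, 0]) stool();
translate([730, 638, 0]) stool();
translate([-413, 116, 0]) stool();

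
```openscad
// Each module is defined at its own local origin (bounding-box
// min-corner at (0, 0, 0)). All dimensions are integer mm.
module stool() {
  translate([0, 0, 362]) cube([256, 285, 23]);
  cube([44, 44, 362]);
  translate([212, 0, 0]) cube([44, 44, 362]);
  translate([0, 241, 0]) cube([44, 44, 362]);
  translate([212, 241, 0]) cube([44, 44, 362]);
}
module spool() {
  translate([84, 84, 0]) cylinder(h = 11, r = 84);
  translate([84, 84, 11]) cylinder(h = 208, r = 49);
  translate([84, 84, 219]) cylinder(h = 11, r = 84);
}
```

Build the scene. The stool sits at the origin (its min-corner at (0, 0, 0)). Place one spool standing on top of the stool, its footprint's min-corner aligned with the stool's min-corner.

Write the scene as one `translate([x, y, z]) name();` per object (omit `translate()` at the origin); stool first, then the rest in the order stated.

stool();
translate([0, 0, 385]) spool();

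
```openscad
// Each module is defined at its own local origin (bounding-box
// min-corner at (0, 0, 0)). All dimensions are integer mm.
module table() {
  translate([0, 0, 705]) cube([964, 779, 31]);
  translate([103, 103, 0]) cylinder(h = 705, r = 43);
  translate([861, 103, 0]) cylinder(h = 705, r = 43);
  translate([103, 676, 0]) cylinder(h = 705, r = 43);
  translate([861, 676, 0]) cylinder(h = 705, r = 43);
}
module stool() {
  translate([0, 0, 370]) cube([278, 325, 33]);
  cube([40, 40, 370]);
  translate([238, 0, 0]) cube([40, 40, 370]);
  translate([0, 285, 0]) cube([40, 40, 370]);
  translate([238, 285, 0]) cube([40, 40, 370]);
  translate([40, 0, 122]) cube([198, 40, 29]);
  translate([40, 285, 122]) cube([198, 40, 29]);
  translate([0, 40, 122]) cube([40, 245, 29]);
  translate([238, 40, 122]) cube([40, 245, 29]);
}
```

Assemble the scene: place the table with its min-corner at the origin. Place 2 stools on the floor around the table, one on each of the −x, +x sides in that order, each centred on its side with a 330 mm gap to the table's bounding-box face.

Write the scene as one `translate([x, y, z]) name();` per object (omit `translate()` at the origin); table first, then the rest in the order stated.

table();
translate([-608, 227, 0]) stool();
translate([1294, 227, 0]) stool();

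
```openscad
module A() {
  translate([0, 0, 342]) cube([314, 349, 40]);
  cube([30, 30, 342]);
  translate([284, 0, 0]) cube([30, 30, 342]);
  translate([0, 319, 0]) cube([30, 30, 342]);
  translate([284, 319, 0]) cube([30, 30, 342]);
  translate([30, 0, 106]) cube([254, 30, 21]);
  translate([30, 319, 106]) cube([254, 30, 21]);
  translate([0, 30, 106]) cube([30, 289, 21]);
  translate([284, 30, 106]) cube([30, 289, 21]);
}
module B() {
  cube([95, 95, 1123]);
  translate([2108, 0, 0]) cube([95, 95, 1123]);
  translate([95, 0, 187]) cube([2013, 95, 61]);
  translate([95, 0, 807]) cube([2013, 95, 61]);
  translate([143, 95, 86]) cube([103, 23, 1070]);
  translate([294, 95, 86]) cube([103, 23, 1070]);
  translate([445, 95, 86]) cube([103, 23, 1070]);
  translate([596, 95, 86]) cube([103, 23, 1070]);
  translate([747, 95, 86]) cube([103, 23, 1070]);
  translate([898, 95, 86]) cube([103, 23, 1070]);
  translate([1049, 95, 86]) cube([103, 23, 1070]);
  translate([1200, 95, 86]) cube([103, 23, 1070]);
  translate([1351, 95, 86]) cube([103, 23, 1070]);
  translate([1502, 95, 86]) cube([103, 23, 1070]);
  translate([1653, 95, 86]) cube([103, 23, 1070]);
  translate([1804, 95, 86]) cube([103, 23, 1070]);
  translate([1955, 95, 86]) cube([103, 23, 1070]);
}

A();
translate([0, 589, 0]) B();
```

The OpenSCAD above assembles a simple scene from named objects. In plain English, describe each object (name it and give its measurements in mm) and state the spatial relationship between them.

A is a four-legged stool. The seat is a 314×349×40 mm slab whose top surface is at z = 382 mm; four square legs, each 30×30 mm in cross-section, run from the floor (z = 0) to the underside of the seat, each flush with a corner of the seat. Four stretchers, 30 mm wide and 21 mm tall, connect adjacent legs with their undersides at z = 106 mm, each running between the inner faces of the legs it joins and aligned with the legs' outer faces on the other axis.

B is a fence section. Two 95×95 mm posts, 1123 mm tall, stand on the floor with a clear span of 2013 mm between their inner faces. Two horizontal rails of 95×61 mm section span the gap between the posts with their undersides at z = 187 mm and z = 807 mm, flush with the posts' −y face. 13 pickets, each 103 mm wide, 23 mm thick and 1070 mm tall, are fixed to the +y face of the rails with their bottoms at z = 86 mm, evenly spaced across the span with equal gaps (rounded down to the nearest mm) at the −x end and between each pair — any rounding remainder accumulates at the +x end.

The fence section is on the floor beside the stool on its +y side.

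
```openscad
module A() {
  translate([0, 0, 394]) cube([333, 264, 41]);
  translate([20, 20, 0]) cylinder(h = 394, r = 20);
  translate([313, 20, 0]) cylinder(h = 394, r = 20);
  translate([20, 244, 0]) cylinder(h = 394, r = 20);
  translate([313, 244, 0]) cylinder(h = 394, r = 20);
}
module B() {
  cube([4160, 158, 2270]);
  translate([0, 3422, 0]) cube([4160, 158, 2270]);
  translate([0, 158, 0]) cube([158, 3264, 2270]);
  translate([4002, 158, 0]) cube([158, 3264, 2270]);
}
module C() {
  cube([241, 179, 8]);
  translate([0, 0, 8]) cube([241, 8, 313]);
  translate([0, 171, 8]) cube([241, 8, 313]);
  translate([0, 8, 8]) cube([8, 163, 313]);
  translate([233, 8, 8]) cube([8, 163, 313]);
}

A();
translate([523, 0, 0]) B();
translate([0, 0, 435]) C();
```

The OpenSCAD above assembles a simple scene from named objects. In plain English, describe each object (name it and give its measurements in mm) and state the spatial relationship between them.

A is a four-legged stool. The seat is a 333×264×41 mm slab whose top surface is at z = 435 mm; four round legs, each 40 mm in diameter, run from the floor (z = 0) to the underside of the seat, each leg's axis is inset half a diameter from the nearest pair of seat edges (so the leg's bounding box is flush with the corner).

B is the wall frame of a small rectangular building: four walls, each 2270 mm tall and 158 mm thick, enclosing a footprint 4160 mm (x) by 3580 mm (y) outside-to-outside, with no floor or roof. The front and back walls (the −y and +y sides) span the full width; the two side walls fit between them.

C is an open storage box with external size 241×179×321 mm and wall thickness 8 mm (the base is also 8 mm thick). The base covers the whole footprint; the four walls stand on the base, with the y-facing walls full-width and the x-facing walls fitting between their inner faces.

The house frame is on the floor beside the stool on its +x side. The open box is on top of the stool.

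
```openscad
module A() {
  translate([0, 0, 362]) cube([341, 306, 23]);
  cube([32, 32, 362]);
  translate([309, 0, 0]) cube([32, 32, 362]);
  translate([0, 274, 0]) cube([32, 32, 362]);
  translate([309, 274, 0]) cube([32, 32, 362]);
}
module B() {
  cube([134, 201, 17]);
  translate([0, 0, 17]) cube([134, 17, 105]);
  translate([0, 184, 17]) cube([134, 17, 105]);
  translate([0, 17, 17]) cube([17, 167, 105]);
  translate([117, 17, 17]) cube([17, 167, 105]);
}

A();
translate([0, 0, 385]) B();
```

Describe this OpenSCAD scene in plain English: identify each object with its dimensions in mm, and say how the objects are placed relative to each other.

A is a four-legged stool. The seat is 341×306 mm, 23 mm thick, top at z = 385 mm. It stands on four square legs, each 32×32 mm in cross-section, from z = 0 to the seat underside, each flush with a corner of the seat.

B is an open-topped rectangular box: outside dimensions 134×201×122 mm, with a uniform wall and base thickness of 17 mm. The base is a full 134×201 slab on the floor; four walls sit on top of the base. The front and back walls (the −y and +y sides) span the full width; the two side walls fit between them.

The open box is on top of the stool.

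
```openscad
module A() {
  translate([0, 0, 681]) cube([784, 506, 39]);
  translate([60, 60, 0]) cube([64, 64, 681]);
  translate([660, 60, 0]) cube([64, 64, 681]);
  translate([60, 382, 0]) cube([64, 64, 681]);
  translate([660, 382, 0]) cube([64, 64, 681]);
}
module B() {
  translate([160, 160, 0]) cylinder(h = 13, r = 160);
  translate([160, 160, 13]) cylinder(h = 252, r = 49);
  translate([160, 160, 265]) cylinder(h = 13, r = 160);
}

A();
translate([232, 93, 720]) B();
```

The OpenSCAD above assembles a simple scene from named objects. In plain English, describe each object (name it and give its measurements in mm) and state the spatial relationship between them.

A is a rectangular dining table. The top is 784×506×39 mm with its upper surface at z = 720 mm. It stands on four 64×64 mm square legs, each inset 60 mm from the nearest pair of top edges, running from the floor to the underside of the top.

B is a spool: two coaxial disc flanges of radius 160 mm and thickness 13 mm, joined by a core cylinder of radius 49 mm and height 252 mm. The lower flange rests on z = 0 and the three cylinders share a vertical axis.

The spool is on top of the table, centred.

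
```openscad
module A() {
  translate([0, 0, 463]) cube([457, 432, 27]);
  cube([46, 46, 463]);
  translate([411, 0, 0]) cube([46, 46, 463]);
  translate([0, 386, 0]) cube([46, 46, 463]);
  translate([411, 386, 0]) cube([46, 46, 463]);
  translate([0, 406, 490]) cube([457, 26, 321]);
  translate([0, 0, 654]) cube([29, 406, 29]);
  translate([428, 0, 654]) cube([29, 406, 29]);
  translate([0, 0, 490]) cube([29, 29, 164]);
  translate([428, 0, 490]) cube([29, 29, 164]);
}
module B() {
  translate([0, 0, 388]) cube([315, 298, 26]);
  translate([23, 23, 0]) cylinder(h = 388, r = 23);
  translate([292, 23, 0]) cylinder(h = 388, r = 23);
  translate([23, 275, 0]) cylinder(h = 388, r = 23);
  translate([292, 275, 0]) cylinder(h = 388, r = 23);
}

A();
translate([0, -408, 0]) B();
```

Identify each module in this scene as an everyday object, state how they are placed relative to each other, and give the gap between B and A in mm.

The stool's nearest face is 110 mm from the chair's −y face.

A is a chair. B is a stool. The stool is on the floor beside the chair on its −y side. The gap between the stool and the chair is 110 mm.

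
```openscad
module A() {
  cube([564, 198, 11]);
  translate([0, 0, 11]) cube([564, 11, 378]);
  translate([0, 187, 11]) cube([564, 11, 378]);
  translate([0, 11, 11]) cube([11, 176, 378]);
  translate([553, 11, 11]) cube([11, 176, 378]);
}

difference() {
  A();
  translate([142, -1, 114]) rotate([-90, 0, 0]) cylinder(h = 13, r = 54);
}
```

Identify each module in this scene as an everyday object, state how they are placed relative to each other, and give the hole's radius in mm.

A is an open box. The open box has a circular hole through its front wall. The hole's radius is 54 mm.

The subtracted cylinder has r = 54 mm.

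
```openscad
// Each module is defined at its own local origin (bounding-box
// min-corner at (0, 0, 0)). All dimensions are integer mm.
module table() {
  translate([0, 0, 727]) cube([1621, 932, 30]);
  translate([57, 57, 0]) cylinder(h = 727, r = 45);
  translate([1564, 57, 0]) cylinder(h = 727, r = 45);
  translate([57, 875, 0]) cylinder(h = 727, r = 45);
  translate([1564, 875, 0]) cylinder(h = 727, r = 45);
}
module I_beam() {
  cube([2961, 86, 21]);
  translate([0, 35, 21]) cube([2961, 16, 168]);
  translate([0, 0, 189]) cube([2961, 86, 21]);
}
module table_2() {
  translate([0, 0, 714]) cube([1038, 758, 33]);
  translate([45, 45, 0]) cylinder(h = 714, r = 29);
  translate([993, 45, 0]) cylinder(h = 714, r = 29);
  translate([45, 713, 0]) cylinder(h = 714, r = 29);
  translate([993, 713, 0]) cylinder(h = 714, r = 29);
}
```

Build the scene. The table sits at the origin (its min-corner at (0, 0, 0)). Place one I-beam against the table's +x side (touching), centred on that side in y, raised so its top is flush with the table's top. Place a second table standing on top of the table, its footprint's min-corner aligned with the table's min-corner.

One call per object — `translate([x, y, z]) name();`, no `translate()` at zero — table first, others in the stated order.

table();
translate([1621, 423, 547]) I_beam();
translate([0, 0, 757]) table_2();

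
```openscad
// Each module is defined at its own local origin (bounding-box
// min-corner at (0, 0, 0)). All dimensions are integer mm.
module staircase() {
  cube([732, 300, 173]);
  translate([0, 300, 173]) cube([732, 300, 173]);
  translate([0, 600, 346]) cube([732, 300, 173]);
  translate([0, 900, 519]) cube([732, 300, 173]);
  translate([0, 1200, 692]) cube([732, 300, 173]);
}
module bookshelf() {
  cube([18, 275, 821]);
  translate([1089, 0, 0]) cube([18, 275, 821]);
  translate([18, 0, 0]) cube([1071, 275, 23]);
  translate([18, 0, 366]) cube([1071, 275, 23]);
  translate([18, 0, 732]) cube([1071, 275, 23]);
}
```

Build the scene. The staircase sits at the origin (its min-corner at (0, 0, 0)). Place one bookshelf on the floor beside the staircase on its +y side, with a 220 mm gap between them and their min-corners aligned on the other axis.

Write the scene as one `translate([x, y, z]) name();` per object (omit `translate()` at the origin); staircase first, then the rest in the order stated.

staircase();
translate([0, 1720, 0]) bookshelf();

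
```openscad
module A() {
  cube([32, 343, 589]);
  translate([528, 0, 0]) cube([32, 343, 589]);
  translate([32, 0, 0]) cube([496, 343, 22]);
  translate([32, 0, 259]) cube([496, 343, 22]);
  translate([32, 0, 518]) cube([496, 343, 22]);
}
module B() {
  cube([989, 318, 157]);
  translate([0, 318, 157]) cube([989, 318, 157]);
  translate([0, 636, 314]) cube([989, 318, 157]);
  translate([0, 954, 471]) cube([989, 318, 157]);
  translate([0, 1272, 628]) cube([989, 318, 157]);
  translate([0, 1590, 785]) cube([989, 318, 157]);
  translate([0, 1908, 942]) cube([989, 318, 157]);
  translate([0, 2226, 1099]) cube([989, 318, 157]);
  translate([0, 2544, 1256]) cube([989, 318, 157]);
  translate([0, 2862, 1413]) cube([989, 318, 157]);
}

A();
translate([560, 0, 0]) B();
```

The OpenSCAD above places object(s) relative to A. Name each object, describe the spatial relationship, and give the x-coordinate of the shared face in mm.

A is a bookshelf. B is a staircase. The staircase is against the bookshelf's +x side, with their −y faces flush. The x-coordinate of the shared face is 560 mm.

The bookshelf's +x face and the staircase's −x face are both at x = 560 mm.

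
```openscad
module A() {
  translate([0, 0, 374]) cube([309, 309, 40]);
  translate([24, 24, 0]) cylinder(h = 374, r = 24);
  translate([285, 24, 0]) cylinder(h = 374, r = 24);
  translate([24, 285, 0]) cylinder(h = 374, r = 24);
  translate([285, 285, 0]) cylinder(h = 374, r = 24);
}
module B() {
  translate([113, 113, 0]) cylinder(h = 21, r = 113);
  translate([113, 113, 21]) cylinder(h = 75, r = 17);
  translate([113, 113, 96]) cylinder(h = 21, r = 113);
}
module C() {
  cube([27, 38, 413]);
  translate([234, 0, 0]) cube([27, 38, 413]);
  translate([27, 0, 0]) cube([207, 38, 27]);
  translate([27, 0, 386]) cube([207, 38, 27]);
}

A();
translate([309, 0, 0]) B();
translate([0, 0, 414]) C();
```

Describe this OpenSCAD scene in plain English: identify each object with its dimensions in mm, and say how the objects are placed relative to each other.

A is a simple wooden stool: a rectangular seat 309 mm (x) by 309 mm (y), 40 mm thick, top face at z = 414 mm, on four round legs, each 48 mm in diameter. The legs rest on z = 0, each leg's axis is inset half a diameter from the nearest pair of seat edges (so the leg's bounding box is flush with the corner).

B is a spool: two coaxial disc flanges of radius 113 mm and thickness 21 mm, joined by a core cylinder of radius 17 mm and height 75 mm. The lower flange rests on z = 0 and the three cylinders share a vertical axis.

C is a rectangular picture frame lying in the x–z plane (depth along y). The opening is 207 mm wide (x) by 359 mm tall (z), surrounded by a border 27 mm wide on all four sides. The frame is 38 mm deep and is made of two full-height vertical stiles with two horizontal rails fitted between them.

The spool is against the stool's +x side, with their −y faces flush. The picture frame is on top of the stool.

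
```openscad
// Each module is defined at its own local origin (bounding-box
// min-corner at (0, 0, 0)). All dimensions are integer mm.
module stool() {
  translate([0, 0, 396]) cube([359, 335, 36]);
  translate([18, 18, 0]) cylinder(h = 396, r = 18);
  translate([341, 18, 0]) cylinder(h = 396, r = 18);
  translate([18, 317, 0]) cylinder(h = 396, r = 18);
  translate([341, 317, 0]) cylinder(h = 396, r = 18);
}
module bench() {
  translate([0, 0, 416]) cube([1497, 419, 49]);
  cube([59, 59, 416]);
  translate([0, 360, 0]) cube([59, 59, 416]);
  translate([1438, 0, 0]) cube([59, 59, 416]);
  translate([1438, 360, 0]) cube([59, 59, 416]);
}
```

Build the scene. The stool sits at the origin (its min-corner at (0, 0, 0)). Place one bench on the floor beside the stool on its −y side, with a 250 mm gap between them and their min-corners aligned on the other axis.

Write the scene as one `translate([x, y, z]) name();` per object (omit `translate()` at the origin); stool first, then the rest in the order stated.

stool();
translate([0, -669, 0]) bench();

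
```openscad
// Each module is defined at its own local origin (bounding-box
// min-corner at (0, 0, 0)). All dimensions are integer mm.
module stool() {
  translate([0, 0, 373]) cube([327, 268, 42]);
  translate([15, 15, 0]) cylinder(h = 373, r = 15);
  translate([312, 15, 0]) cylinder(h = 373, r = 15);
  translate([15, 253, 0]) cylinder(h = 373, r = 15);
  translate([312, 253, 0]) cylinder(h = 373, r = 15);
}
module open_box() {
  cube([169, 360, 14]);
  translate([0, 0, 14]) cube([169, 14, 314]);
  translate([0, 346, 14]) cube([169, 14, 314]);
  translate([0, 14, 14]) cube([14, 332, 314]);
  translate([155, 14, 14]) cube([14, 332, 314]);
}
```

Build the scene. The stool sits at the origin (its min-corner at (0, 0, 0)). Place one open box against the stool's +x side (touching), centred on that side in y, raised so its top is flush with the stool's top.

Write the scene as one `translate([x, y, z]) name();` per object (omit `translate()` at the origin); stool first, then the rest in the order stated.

stool();
translate([327, -46, 87]) open_box();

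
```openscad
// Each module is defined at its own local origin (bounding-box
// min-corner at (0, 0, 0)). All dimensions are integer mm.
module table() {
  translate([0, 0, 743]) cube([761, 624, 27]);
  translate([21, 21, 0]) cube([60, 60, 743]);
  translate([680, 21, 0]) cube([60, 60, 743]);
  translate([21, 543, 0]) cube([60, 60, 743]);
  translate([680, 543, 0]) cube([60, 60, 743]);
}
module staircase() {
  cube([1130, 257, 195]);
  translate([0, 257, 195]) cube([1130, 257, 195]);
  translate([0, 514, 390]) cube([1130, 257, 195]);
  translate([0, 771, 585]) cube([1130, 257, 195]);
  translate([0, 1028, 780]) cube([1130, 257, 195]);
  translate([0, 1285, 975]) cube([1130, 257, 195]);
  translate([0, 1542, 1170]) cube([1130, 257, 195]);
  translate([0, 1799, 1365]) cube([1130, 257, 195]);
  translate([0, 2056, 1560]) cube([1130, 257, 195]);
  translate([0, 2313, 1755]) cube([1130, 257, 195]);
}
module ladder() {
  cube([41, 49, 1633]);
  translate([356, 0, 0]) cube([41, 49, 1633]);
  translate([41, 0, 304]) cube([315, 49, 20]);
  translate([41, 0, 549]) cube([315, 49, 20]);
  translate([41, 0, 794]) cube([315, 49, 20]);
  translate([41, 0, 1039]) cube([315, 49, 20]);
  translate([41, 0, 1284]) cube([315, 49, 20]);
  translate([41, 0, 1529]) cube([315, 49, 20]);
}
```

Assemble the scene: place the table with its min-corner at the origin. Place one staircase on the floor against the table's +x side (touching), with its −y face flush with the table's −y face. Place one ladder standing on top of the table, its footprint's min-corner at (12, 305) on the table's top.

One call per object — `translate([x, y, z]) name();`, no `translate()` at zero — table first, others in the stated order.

table();
translate([761, 0, 0]) staircase();
translate([12, 305, 770]) ladder();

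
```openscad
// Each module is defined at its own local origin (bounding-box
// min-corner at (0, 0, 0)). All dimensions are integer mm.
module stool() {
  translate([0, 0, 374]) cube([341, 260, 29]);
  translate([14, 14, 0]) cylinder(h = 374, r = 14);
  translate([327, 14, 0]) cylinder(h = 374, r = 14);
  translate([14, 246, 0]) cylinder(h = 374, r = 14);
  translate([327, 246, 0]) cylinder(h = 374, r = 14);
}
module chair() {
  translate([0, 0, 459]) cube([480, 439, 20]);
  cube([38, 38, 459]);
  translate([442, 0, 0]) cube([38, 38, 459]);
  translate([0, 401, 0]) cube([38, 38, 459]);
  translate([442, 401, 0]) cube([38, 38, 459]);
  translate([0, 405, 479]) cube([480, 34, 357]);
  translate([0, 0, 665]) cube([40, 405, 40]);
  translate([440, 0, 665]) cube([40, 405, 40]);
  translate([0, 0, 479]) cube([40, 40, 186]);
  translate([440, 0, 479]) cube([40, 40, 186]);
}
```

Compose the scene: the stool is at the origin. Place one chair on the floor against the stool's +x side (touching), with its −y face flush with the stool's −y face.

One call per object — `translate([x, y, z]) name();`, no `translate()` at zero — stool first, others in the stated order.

stool();
translate([341, 0, 0]) chair();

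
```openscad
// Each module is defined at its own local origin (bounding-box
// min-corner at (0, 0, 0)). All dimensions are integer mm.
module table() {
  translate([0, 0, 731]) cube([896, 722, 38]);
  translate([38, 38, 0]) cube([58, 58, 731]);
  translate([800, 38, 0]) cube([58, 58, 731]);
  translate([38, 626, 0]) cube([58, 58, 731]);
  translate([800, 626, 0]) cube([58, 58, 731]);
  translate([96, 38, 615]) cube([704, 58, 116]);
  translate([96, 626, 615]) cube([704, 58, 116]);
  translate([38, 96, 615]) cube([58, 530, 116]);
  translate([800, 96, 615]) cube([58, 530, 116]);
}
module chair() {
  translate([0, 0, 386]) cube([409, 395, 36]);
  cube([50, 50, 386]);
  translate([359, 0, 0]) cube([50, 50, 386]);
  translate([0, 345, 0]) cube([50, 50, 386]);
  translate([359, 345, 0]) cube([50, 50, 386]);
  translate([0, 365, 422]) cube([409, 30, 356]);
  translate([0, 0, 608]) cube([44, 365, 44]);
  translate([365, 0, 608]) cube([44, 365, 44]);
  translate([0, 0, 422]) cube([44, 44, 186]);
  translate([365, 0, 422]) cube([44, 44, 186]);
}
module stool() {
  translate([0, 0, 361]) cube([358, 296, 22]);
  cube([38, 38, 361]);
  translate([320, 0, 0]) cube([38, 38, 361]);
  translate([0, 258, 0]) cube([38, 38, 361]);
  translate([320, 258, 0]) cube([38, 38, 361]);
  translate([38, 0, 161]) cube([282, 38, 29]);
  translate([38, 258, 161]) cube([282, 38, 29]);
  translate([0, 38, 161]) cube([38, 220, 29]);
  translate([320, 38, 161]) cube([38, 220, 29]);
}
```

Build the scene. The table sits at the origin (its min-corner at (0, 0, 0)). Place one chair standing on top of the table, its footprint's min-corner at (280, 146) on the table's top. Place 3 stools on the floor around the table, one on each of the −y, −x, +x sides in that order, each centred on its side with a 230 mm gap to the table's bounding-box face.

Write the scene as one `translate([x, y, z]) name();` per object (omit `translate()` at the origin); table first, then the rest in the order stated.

table();
translate([280, 146, 769]) chair();
translate([269, -526, 0]) stool();
translate([-588, 213, 0]) stool();
translate([1126, 213, 0]) stool();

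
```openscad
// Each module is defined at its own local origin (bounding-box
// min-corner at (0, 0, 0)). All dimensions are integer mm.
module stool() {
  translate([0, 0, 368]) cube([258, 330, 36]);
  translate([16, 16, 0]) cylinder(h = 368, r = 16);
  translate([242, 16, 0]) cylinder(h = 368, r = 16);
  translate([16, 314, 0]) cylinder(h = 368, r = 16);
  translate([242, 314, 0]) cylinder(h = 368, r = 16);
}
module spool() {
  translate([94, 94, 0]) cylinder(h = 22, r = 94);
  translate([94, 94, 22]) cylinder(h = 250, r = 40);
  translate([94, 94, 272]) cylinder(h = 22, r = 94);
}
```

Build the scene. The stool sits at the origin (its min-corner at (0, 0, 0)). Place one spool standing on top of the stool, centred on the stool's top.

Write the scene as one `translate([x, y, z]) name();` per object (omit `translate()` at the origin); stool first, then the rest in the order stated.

stool();
translate([35, 71, 404]) spool();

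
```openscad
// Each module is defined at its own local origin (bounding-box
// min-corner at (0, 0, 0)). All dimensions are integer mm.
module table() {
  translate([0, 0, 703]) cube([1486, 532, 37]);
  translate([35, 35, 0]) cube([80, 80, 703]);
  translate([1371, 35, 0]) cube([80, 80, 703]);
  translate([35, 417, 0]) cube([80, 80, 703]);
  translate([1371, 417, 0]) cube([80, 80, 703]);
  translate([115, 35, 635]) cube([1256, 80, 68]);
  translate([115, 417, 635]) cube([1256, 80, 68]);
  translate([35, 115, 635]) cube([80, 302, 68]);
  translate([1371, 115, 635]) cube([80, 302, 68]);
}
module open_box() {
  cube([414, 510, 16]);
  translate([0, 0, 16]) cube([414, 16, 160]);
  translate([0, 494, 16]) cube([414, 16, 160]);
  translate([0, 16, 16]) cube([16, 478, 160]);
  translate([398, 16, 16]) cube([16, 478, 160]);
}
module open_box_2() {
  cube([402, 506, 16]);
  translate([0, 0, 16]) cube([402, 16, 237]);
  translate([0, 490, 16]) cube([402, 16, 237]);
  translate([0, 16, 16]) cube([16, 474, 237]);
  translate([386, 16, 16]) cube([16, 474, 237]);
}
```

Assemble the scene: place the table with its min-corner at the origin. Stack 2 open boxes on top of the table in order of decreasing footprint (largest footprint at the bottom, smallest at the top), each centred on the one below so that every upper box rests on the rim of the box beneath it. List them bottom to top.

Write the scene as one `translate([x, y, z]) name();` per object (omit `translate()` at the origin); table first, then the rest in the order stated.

table();
translate([536, 11, 740]) open_box();
translate([542, 13, 916]) open_box_2();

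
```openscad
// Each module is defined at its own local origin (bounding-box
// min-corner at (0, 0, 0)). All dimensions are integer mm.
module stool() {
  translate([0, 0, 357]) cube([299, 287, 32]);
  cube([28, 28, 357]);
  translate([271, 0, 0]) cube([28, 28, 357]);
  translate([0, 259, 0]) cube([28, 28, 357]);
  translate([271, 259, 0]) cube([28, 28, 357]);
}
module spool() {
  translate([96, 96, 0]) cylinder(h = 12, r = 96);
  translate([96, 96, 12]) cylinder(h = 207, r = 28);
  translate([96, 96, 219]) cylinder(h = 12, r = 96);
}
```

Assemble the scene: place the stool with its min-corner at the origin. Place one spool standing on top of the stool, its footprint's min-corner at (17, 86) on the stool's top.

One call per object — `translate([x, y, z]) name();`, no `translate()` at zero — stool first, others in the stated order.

stool();
translate([17, 86, 389]) spool();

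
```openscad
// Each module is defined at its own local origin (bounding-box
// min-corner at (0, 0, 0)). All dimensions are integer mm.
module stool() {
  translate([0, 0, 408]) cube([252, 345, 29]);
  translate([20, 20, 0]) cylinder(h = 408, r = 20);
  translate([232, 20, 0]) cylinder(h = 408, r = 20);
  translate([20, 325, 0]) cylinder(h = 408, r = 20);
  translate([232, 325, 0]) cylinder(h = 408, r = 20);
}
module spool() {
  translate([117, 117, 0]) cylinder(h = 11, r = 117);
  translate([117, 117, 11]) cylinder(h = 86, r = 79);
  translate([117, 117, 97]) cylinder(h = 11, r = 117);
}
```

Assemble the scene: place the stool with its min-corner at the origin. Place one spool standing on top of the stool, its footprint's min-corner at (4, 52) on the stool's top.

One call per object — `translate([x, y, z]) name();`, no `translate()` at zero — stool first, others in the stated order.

stool();
translate([4, 52, 437]) spool();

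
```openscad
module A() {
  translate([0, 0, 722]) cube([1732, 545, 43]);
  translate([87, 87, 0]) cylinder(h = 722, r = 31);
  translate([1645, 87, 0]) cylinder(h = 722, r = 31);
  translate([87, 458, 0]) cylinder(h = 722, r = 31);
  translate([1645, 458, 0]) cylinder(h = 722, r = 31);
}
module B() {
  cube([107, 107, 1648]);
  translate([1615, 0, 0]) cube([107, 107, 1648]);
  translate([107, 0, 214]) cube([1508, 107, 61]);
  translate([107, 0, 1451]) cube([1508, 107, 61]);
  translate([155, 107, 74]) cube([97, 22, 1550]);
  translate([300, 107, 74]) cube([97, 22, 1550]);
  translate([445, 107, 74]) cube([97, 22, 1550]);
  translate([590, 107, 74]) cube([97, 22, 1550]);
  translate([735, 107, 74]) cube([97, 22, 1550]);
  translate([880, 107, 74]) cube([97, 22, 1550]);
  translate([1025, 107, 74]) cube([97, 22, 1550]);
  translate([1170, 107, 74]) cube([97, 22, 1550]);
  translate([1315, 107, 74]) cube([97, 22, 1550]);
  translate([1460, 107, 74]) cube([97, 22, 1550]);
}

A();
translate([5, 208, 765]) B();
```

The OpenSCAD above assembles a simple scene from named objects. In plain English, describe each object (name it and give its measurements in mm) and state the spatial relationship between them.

A is a table with a 1732×545 mm rectangular top, 43 mm thick, top surface at z = 765 mm, supported by four round legs of 62 mm diameter, each leg's bounding box inset 56 mm from the nearest pair of top edges, running from the floor.

B is a fence section. Two 107×107 mm posts, 1648 mm tall, stand on the floor with a clear span of 1508 mm between their inner faces. Two horizontal rails of 107×61 mm section span the gap between the posts with their undersides at z = 214 mm and z = 1451 mm, flush with the posts' −y face. 10 pickets, each 97 mm wide, 22 mm thick and 1550 mm tall, are fixed to the +y face of the rails with their bottoms at z = 74 mm, evenly spaced across the span with equal gaps (rounded down to the nearest mm) at the −x end and between each pair — any rounding remainder accumulates at the +x end.

The fence section is on top of the table, centred.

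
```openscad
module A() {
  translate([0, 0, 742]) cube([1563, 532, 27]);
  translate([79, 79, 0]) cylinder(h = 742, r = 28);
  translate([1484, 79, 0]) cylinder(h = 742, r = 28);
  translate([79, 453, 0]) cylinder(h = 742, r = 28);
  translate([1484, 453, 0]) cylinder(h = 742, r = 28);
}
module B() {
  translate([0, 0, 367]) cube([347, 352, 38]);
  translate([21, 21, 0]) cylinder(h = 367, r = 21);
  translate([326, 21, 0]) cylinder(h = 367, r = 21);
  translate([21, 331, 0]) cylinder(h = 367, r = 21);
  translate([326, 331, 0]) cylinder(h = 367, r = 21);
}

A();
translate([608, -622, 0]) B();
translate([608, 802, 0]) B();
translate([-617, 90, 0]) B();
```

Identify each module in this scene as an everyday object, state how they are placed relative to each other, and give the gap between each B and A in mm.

A is a table. B is a stool. Three stools sit around the table at the −y, +y, −x sides. The gap between each stool and the table is 270 mm.

Each stool's nearest face is 270 mm from the table's bounding box.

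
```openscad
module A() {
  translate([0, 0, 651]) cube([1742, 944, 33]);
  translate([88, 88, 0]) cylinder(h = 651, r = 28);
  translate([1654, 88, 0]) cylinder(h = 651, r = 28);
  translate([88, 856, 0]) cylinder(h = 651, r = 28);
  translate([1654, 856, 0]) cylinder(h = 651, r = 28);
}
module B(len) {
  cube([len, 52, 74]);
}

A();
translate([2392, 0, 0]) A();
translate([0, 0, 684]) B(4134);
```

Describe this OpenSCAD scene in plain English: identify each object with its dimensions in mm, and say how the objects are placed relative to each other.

A is a table: top 1742 mm (x) × 944 mm (y), 33 mm thick, upper face at z = 684 mm, on four round legs of 56 mm diameter, each leg's bounding box inset 60 mm from the nearest pair of top edges, running from z = 0 to the bottom of the top.

B is a rectangular beam 4134 mm long (x), 52 mm deep (y), 74 mm thick (z).

The beam spans the tops of two tables placed 650 mm apart, resting at z = 684 mm.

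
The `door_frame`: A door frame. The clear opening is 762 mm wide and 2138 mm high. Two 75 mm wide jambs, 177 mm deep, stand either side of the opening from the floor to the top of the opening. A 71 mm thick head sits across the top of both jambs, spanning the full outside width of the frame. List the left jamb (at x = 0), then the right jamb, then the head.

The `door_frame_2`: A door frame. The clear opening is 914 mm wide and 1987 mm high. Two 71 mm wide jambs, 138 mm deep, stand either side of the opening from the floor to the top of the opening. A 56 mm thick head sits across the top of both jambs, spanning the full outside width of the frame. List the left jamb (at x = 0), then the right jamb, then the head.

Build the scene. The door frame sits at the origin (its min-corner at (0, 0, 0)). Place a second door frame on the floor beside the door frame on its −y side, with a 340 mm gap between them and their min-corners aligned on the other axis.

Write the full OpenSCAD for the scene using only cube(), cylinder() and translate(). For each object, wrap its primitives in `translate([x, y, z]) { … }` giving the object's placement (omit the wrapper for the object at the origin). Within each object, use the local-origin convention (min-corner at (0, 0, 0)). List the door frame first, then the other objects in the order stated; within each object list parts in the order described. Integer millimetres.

cube([75, 177, 2138]);
translate([837, 0, 0]) cube([75, 177, 2138]);
translate([0, 0, 2138]) cube([912, 177, 71]);
translate([0, -478, 0]) {
  cube([71, 138, 1987]);
  translate([985, 0, 0]) cube([71, 138, 1987]);
  translate([0, 0, 1987]) cube([1056, 138, 56]);
}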